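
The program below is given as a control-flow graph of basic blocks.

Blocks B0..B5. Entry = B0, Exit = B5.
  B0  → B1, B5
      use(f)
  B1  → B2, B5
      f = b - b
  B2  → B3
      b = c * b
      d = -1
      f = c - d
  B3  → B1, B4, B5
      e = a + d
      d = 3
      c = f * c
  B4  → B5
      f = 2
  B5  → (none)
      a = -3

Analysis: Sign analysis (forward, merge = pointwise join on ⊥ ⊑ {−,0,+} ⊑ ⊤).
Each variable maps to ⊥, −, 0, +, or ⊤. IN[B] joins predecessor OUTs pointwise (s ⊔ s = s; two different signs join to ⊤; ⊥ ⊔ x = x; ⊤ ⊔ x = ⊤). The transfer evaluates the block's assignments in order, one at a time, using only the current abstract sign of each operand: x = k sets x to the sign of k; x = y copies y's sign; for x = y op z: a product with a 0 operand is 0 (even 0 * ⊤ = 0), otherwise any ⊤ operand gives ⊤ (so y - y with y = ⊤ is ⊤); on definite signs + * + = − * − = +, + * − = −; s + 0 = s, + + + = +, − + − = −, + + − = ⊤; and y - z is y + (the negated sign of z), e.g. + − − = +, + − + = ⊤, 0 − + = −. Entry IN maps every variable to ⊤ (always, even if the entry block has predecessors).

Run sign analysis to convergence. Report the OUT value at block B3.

Answer: {a: ⊤, b: ⊤, c: ⊤, d: +, e: ⊤, f: ⊤}

Working:
Per-block solution:
  B0:   IN=(all ⊤)   OUT=(all ⊤)
  B1:   IN=(all ⊤)   OUT=(all ⊤)
  B2:   IN=(all ⊤)   OUT={d:-; rest ⊤}
  B3:   IN={d:-; rest ⊤}   OUT={d:+; rest ⊤}
  B4:   IN={d:+; rest ⊤}   OUT={d:+, f:+; rest ⊤}
  B5:   IN=(all ⊤)   OUT={a:-; rest ⊤}

Merge at B3: IN[B3] = OUT[B2] = {a: ⊤, b: ⊤, c: ⊤, d: -, e: ⊤, f: ⊤}
Applying B3's transfer function to that IN value gives OUT[B3] (row B3 above).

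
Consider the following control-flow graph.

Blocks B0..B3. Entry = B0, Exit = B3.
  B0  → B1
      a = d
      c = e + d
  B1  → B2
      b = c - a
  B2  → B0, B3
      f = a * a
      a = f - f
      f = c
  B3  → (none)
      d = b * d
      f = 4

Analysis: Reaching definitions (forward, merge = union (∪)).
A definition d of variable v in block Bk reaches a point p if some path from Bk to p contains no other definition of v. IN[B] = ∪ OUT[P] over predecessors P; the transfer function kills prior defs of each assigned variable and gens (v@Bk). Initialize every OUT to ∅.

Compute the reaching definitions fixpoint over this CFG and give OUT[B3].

Per-block solution:
  B0:  IN={a@B2, b@B1, c@B0, f@B2}  OUT={a@B0, b@B1, c@B0, f@B2}
  B1:  IN={a@B0, b@B1, c@B0, f@B2}  OUT={a@B0, b@B1, c@B0, f@B2}
  B2:  IN={a@B0, b@B1, c@B0, f@B2}  OUT={a@B2, b@B1, c@B0, f@B2}
  B3:  IN={a@B2, b@B1, c@B0, f@B2}  OUT={a@B2, b@B1, c@B0, d@B3, f@B3}

Merge at B3: IN[B3] = OUT[B2] = {a@B2, b@B1, c@B0, f@B2}
Applying B3's transfer function to that IN value gives OUT[B3] (row B3 above).

Answer: {a@B2, b@B1, c@B0, d@B3, f@B3}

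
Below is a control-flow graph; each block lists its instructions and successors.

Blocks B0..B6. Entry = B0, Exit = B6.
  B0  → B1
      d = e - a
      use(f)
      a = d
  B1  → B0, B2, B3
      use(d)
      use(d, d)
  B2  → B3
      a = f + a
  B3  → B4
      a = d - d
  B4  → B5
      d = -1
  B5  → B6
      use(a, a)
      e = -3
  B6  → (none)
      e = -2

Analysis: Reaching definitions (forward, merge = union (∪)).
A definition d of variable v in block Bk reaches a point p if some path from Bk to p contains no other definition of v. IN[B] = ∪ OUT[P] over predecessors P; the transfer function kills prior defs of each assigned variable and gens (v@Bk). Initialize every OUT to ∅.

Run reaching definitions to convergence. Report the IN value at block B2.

Answer: {a@B0, d@B0}

Derivation:
Per-block solution:
  B0:  IN={a@B0, d@B0}  OUT={a@B0, d@B0}
  B1:  IN={a@B0, d@B0}  OUT={a@B0, d@B0}
  B2:  IN={a@B0, d@B0}  OUT={a@B2, d@B0}
  B3:  IN={a@B0, a@B2, d@B0}  OUT={a@B3, d@B0}
  B4:  IN={a@B3, d@B0}  OUT={a@B3, d@B4}
  B5:  IN={a@B3, d@B4}  OUT={a@B3, d@B4, e@B5}
  B6:  IN={a@B3, d@B4, e@B5}  OUT={a@B3, d@B4, e@B6}

Merge at B2: IN[B2] = OUT[B1] = {a@B0, d@B0}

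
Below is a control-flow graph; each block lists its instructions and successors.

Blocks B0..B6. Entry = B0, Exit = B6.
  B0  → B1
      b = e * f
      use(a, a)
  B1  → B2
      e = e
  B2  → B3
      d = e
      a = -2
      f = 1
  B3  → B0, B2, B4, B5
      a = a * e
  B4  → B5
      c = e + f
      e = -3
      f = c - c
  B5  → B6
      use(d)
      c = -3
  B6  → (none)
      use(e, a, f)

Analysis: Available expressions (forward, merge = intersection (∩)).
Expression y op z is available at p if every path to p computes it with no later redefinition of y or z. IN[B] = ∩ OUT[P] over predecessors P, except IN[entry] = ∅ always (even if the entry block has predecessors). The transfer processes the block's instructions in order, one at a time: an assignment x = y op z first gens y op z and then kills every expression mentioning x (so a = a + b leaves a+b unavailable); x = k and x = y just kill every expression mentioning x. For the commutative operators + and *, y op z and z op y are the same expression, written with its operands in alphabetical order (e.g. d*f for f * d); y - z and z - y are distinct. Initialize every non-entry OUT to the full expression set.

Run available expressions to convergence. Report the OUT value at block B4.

Answer: {c-c}

Trace:
Per-block solution:
  B0:  IN={}  OUT={e*f}
  B1:  IN={e*f}  OUT={}
  B2:  IN={}  OUT={}
  B3:  IN={}  OUT={}
  B4:  IN={}  OUT={c-c}
  B5:  IN={}  OUT={}
  B6:  IN={}  OUT={}

Merge at B4: IN[B4] = OUT[B3] = {}
Applying B4's transfer function to that IN value gives OUT[B4] (row B4 above).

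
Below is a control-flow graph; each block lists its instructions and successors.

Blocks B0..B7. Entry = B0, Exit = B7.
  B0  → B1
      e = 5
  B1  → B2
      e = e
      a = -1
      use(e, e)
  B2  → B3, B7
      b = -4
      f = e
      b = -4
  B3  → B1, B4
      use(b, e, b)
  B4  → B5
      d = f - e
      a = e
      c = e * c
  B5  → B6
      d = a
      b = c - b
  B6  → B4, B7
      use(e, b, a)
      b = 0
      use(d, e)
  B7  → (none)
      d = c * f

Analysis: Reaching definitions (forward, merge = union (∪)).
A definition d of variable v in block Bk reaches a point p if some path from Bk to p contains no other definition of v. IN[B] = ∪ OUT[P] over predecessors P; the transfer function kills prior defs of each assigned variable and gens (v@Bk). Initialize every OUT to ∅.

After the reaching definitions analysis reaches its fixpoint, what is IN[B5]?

Answer: {a@B4, b@B2, b@B6, c@B4, d@B4, e@B1, f@B2}

Working:
Fixpoint table:
  B0:   IN={}   OUT={e@B0}
  B1:   IN={a@B1, b@B2, e@B0, e@B1, f@B2}   OUT={a@B1, b@B2, e@B1, f@B2}
  B2:   IN={a@B1, b@B2, e@B1, f@B2}   OUT={a@B1, b@B2, e@B1, f@B2}
  B3:   IN={a@B1, b@B2, e@B1, f@B2}   OUT={a@B1, b@B2, e@B1, f@B2}
  B4:   IN={a@B1, a@B4, b@B2, b@B6, c@B4, d@B5, e@B1, f@B2}   OUT={a@B4, b@B2, b@B6, c@B4, d@B4, e@B1, f@B2}
  B5:   IN={a@B4, b@B2, b@B6, c@B4, d@B4, e@B1, f@B2}   OUT={a@B4, b@B5, c@B4, d@B5, e@B1, f@B2}
  B6:   IN={a@B4, b@B5, c@B4, d@B5, e@B1, f@B2}   OUT={a@B4, b@B6, c@B4, d@B5, e@B1, f@B2}
  B7:   IN={a@B1, a@B4, b@B2, b@B6, c@B4, d@B5, e@B1, f@B2}   OUT={a@B1, a@B4, b@B2, b@B6, c@B4, d@B7, e@B1, f@B2}

Merge at B5: IN[B5] = OUT[B4] = {a@B4, b@B2, b@B6, c@B4, d@B4, e@B1, f@B2}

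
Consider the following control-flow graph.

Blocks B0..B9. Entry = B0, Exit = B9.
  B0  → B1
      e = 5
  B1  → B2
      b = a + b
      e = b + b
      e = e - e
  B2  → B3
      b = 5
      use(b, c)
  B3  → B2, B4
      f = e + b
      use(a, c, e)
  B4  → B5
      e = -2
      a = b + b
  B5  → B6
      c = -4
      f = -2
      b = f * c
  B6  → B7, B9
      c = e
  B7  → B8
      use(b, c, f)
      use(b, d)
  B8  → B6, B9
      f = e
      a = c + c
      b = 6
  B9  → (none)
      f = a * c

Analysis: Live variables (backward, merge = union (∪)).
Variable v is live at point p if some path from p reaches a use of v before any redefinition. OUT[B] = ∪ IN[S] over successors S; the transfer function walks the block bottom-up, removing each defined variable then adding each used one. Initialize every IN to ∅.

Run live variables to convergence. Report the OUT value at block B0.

Per-block solution:
  B0:   IN={a, b, c, d}   OUT={a, b, c, d}
  B1:   IN={a, b, c, d}   OUT={a, c, d, e}
  B2:   IN={a, c, d, e}   OUT={a, b, c, d, e}
  B3:   IN={a, b, c, d, e}   OUT={a, b, c, d, e}
  B4:   IN={b, d}   OUT={a, d, e}
  B5:   IN={a, d, e}   OUT={a, b, d, e, f}
  B6:   IN={a, b, d, e, f}   OUT={a, b, c, d, e, f}
  B7:   IN={b, c, d, e, f}   OUT={c, d, e}
  B8:   IN={c, d, e}   OUT={a, b, c, d, e, f}
  B9:   IN={a, c}   OUT={}

Merge at B0: OUT[B0] = IN[B1] = {a, b, c, d}

Answer: {a, b, c, d}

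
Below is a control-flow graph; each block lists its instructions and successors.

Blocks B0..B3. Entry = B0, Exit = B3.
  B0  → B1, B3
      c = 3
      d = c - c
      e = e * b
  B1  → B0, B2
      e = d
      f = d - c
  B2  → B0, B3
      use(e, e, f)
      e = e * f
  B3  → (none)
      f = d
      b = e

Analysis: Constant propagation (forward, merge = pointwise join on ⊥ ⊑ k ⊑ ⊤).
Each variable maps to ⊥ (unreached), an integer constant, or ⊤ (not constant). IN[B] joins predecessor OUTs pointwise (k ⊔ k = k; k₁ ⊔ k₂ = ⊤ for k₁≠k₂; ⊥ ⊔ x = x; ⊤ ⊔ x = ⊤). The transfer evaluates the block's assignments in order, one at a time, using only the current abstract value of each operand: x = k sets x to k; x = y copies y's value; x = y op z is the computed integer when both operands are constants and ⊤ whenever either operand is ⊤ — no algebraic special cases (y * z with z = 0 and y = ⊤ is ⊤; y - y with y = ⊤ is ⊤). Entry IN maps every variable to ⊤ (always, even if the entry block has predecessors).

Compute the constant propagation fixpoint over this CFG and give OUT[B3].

Answer: {a: ⊤, b: ⊤, c: 3, d: 0, e: ⊤, f: 0}

Derivation:
Fixpoint table:
  B0:   IN=(all ⊤)   OUT={c:3, d:0; rest ⊤}
  B1:   IN={c:3, d:0; rest ⊤}   OUT={c:3, d:0, e:0, f:-3; rest ⊤}
  B2:   IN={c:3, d:0, e:0, f:-3; rest ⊤}   OUT={c:3, d:0, e:0, f:-3; rest ⊤}
  B3:   IN={c:3, d:0; rest ⊤}   OUT={c:3, d:0, f:0; rest ⊤}

Merge at B3: IN[B3] = OUT[B0] ⊔ OUT[B2] = {a: ⊤, b: ⊤, c: 3, d: 0, e: ⊤, f: ⊤}
Applying B3's transfer function to that IN value gives OUT[B3] (row B3 above).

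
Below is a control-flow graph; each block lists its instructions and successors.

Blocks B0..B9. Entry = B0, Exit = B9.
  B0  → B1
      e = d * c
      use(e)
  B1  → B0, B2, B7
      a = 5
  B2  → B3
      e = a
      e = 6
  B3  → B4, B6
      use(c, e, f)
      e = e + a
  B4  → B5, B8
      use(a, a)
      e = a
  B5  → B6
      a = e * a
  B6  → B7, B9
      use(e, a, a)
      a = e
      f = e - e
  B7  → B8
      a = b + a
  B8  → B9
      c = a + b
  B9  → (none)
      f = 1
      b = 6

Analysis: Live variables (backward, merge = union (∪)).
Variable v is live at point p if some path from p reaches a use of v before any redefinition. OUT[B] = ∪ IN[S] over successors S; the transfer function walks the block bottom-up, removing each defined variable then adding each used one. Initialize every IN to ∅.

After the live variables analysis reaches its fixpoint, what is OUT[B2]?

Converged values:
  B0:  IN={b, c, d, f}  OUT={b, c, d, f}
  B1:  IN={b, c, d, f}  OUT={a, b, c, d, f}
  B2:  IN={a, b, c, f}  OUT={a, b, c, e, f}
  B3:  IN={a, b, c, e, f}  OUT={a, b, e}
  B4:  IN={a, b}  OUT={a, b, e}
  B5:  IN={a, b, e}  OUT={a, b, e}
  B6:  IN={a, b, e}  OUT={a, b}
  B7:  IN={a, b}  OUT={a, b}
  B8:  IN={a, b}  OUT={}
  B9:  IN={}  OUT={}

Merge at B2: OUT[B2] = IN[B3] = {a, b, c, e, f}

Answer: {a, b, c, e, f}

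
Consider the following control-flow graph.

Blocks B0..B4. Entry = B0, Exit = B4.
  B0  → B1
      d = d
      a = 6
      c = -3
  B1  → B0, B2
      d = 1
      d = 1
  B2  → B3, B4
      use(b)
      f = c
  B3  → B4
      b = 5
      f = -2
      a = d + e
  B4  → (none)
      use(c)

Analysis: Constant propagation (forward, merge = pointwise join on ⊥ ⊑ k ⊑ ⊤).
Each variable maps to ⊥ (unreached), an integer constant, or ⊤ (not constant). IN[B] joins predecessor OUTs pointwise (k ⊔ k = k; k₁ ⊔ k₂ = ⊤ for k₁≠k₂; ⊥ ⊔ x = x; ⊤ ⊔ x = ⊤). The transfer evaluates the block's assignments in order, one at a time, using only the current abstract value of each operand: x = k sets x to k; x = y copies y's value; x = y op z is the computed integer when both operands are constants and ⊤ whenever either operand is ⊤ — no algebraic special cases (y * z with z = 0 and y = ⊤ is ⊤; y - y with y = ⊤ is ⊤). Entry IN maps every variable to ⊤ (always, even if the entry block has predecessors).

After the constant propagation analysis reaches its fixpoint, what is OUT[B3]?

Answer: {a: ⊤, b: 5, c: -3, d: 1, e: ⊤, f: -2}

Working:
Per-block solution:
  B0:  IN=(all ⊤)  OUT={a:6, c:-3; rest ⊤}
  B1:  IN={a:6, c:-3; rest ⊤}  OUT={a:6, c:-3, d:1; rest ⊤}
  B2:  IN={a:6, c:-3, d:1; rest ⊤}  OUT={a:6, c:-3, d:1, f:-3; rest ⊤}
  B3:  IN={a:6, c:-3, d:1, f:-3; rest ⊤}  OUT={b:5, c:-3, d:1, f:-2; rest ⊤}
  B4:  IN={c:-3, d:1; rest ⊤}  OUT={c:-3, d:1; rest ⊤}

Merge at B3: IN[B3] = OUT[B2] = {a: 6, b: ⊤, c: -3, d: 1, e: ⊤, f: -3}
Applying B3's transfer function to that IN value gives OUT[B3] (row B3 above).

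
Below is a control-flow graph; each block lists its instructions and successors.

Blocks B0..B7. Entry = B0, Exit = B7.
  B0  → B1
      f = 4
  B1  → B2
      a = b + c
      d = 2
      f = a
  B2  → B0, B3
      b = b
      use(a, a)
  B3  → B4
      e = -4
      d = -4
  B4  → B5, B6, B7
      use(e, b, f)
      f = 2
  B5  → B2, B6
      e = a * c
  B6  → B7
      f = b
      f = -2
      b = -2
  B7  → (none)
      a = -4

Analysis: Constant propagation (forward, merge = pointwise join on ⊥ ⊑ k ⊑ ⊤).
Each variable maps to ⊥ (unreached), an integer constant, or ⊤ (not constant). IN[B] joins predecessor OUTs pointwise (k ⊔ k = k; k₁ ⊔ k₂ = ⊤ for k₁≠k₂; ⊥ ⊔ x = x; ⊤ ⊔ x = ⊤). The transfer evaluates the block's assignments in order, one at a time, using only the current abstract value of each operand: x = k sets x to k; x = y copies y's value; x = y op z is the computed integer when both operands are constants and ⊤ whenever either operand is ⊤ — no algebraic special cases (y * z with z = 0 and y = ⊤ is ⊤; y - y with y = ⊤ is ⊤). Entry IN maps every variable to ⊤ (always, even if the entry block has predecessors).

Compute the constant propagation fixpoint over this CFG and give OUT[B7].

Answer: {a: -4, b: ⊤, c: ⊤, d: -4, e: ⊤, f: ⊤}

Derivation:
Converged values:
  B0: | IN=(all ⊤) | OUT={f:4; rest ⊤}
  B1: | IN={f:4; rest ⊤} | OUT={d:2; rest ⊤}
  B2: | IN=(all ⊤) | OUT=(all ⊤)
  B3: | IN=(all ⊤) | OUT={d:-4, e:-4; rest ⊤}
  B4: | IN={d:-4, e:-4; rest ⊤} | OUT={d:-4, e:-4, f:2; rest ⊤}
  B5: | IN={d:-4, e:-4, f:2; rest ⊤} | OUT={d:-4, f:2; rest ⊤}
  B6: | IN={d:-4, f:2; rest ⊤} | OUT={b:-2, d:-4, f:-2; rest ⊤}
  B7: | IN={d:-4; rest ⊤} | OUT={a:-4, d:-4; rest ⊤}

Merge at B7: IN[B7] = OUT[B4] ⊔ OUT[B6] = {a: ⊤, b: ⊤, c: ⊤, d: -4, e: ⊤, f: ⊤}
Applying B7's transfer function to that IN value gives OUT[B7] (row B7 above).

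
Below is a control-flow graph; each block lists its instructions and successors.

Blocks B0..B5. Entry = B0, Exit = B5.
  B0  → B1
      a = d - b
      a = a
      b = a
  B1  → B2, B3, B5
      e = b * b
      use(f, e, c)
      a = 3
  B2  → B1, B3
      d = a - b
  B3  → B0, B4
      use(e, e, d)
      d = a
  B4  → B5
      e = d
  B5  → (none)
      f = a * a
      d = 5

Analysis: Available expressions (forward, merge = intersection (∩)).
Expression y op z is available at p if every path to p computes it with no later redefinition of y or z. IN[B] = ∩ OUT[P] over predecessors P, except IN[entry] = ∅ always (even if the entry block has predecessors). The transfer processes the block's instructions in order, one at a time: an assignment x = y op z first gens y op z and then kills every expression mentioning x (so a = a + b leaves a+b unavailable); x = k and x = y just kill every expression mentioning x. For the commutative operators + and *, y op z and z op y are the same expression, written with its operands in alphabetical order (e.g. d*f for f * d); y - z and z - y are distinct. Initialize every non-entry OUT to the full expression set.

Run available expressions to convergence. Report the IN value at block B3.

Converged values:
  B0:   IN={}   OUT={}
  B1:   IN={}   OUT={b*b}
  B2:   IN={b*b}   OUT={a-b, b*b}
  B3:   IN={b*b}   OUT={b*b}
  B4:   IN={b*b}   OUT={b*b}
  B5:   IN={b*b}   OUT={a*a, b*b}

Merge at B3: IN[B3] = OUT[B1] ∩ OUT[B2] = {b*b}

Answer: {b*b}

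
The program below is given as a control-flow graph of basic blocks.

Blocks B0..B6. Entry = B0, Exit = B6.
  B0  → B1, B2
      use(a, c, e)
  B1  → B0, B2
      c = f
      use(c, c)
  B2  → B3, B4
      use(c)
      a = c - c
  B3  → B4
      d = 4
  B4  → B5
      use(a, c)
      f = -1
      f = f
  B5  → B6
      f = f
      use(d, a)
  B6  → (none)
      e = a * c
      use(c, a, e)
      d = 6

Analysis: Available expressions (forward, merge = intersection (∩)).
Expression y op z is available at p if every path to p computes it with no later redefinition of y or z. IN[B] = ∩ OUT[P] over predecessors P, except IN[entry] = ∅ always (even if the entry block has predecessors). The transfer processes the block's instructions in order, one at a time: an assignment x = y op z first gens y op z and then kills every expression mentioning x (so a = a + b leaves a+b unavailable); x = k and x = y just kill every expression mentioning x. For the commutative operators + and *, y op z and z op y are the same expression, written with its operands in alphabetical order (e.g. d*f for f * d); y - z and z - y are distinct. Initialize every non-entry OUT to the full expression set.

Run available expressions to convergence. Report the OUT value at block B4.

Fixpoint table:
  B0:  IN={}  OUT={}
  B1:  IN={}  OUT={}
  B2:  IN={}  OUT={c-c}
  B3:  IN={c-c}  OUT={c-c}
  B4:  IN={c-c}  OUT={c-c}
  B5:  IN={c-c}  OUT={c-c}
  B6:  IN={c-c}  OUT={a*c, c-c}

Merge at B4: IN[B4] = OUT[B2] ∩ OUT[B3] = {c-c}
Applying B4's transfer function to that IN value gives OUT[B4] (row B4 above).

Answer: {c-c}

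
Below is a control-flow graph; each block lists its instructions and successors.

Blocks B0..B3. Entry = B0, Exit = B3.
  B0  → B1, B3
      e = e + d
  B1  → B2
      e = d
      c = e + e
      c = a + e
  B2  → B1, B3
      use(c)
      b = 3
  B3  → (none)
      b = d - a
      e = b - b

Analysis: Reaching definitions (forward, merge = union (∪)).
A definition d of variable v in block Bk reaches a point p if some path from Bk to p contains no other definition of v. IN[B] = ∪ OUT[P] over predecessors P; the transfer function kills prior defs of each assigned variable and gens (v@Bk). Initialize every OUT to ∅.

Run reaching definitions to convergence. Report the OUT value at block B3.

Answer: {b@B3, c@B1, e@B3}

Trace:
Per-block solution:
  B0:   IN={}   OUT={e@B0}
  B1:   IN={b@B2, c@B1, e@B0, e@B1}   OUT={b@B2, c@B1, e@B1}
  B2:   IN={b@B2, c@B1, e@B1}   OUT={b@B2, c@B1, e@B1}
  B3:   IN={b@B2, c@B1, e@B0, e@B1}   OUT={b@B3, c@B1, e@B3}

Merge at B3: IN[B3] = OUT[B0] ⊔ OUT[B2] = {b@B2, c@B1, e@B0, e@B1}
Applying B3's transfer function to that IN value gives OUT[B3] (row B3 above).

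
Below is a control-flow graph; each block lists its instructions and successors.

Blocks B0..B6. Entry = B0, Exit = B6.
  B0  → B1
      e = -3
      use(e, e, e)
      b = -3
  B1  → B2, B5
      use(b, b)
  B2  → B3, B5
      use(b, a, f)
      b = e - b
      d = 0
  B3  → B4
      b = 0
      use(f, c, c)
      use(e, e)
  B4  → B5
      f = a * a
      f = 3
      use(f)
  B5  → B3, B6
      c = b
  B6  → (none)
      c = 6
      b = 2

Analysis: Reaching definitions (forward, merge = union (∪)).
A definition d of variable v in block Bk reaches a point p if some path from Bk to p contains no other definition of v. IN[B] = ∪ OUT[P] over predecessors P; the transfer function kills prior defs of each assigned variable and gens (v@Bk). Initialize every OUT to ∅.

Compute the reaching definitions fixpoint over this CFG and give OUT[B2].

Answer: {b@B2, d@B2, e@B0}

Derivation:
Converged values:
  B0:   IN={}   OUT={b@B0, e@B0}
  B1:   IN={b@B0, e@B0}   OUT={b@B0, e@B0}
  B2:   IN={b@B0, e@B0}   OUT={b@B2, d@B2, e@B0}
  B3:   IN={b@B0, b@B2, b@B3, c@B5, d@B2, e@B0, f@B4}   OUT={b@B3, c@B5, d@B2, e@B0, f@B4}
  B4:   IN={b@B3, c@B5, d@B2, e@B0, f@B4}   OUT={b@B3, c@B5, d@B2, e@B0, f@B4}
  B5:   IN={b@B0, b@B2, b@B3, c@B5, d@B2, e@B0, f@B4}   OUT={b@B0, b@B2, b@B3, c@B5, d@B2, e@B0, f@B4}
  B6:   IN={b@B0, b@B2, b@B3, c@B5, d@B2, e@B0, f@B4}   OUT={b@B6, c@B6, d@B2, e@B0, f@B4}

Merge at B2: IN[B2] = OUT[B1] = {b@B0, e@B0}
Applying B2's transfer function to that IN value gives OUT[B2] (row B2 above).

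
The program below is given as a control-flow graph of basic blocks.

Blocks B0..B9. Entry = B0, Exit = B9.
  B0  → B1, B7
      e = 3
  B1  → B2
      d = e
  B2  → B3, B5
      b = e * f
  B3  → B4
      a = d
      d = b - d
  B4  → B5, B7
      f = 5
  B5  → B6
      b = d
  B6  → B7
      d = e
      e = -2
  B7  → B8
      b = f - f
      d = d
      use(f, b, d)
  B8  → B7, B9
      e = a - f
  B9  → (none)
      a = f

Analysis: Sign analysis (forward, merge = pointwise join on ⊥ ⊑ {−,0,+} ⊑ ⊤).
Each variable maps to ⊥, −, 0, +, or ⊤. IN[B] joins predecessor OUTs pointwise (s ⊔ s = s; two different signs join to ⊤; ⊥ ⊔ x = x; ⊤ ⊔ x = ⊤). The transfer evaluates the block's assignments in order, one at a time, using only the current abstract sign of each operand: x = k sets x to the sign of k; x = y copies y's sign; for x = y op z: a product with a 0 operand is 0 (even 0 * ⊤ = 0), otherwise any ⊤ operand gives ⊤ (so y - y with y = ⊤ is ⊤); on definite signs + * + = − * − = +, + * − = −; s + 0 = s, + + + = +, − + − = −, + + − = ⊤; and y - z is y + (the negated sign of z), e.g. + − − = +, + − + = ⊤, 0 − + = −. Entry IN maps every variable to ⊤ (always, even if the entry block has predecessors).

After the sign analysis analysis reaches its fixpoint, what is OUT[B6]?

Answer: {a: ⊤, b: ⊤, c: ⊤, d: +, e: -, f: ⊤}

Derivation:
Fixpoint table:
  B0:  IN=(all ⊤)  OUT={e:+; rest ⊤}
  B1:  IN={e:+; rest ⊤}  OUT={d:+, e:+; rest ⊤}
  B2:  IN={d:+, e:+; rest ⊤}  OUT={d:+, e:+; rest ⊤}
  B3:  IN={d:+, e:+; rest ⊤}  OUT={a:+, e:+; rest ⊤}
  B4:  IN={a:+, e:+; rest ⊤}  OUT={a:+, e:+, f:+; rest ⊤}
  B5:  IN={e:+; rest ⊤}  OUT={e:+; rest ⊤}
  B6:  IN={e:+; rest ⊤}  OUT={d:+, e:-; rest ⊤}
  B7:  IN=(all ⊤)  OUT=(all ⊤)
  B8:  IN=(all ⊤)  OUT=(all ⊤)
  B9:  IN=(all ⊤)  OUT=(all ⊤)

Merge at B6: IN[B6] = OUT[B5] = {a: ⊤, b: ⊤, c: ⊤, d: ⊤, e: +, f: ⊤}
Applying B6's transfer function to that IN value gives OUT[B6] (row B6 above).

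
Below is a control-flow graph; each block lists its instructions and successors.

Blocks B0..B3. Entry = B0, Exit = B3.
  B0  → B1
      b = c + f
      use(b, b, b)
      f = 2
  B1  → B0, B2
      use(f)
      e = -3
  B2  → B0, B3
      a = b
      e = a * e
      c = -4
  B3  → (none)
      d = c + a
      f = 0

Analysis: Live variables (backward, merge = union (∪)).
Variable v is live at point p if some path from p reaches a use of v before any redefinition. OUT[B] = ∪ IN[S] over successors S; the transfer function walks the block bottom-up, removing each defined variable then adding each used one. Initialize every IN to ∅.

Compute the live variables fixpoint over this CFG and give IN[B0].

Fixpoint table:
  B0:   IN={c, f}   OUT={b, c, f}
  B1:   IN={b, c, f}   OUT={b, c, e, f}
  B2:   IN={b, e, f}   OUT={a, c, f}
  B3:   IN={a, c}   OUT={}

Merge at B0: OUT[B0] = IN[B1] = {b, c, f}
Applying B0's transfer function to that OUT value gives IN[B0] (row B0 above).

Answer: {c, f}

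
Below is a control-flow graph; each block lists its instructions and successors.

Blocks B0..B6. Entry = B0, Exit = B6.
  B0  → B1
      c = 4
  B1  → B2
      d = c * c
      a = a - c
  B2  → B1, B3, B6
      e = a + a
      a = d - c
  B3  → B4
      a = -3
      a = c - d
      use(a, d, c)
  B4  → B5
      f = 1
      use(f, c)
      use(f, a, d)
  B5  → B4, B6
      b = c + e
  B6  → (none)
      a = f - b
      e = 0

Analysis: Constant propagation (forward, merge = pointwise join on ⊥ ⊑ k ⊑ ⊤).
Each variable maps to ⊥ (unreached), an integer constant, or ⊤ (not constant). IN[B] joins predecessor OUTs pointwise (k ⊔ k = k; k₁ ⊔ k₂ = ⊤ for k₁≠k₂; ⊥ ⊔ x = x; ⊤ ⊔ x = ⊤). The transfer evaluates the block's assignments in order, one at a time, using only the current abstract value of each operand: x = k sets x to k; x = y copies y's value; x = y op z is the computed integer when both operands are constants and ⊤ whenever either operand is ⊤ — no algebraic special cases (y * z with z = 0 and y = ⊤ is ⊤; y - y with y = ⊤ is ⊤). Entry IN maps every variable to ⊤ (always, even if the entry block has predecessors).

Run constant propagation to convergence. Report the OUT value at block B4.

Answer: {a: -12, b: ⊤, c: 4, d: 16, e: ⊤, f: 1}

Derivation:
Fixpoint table:
  B0:  IN=(all ⊤)  OUT={c:4; rest ⊤}
  B1:  IN={c:4; rest ⊤}  OUT={c:4, d:16; rest ⊤}
  B2:  IN={c:4, d:16; rest ⊤}  OUT={a:12, c:4, d:16; rest ⊤}
  B3:  IN={a:12, c:4, d:16; rest ⊤}  OUT={a:-12, c:4, d:16; rest ⊤}
  B4:  IN={a:-12, c:4, d:16; rest ⊤}  OUT={a:-12, c:4, d:16, f:1; rest ⊤}
  B5:  IN={a:-12, c:4, d:16, f:1; rest ⊤}  OUT={a:-12, c:4, d:16, f:1; rest ⊤}
  B6:  IN={c:4, d:16; rest ⊤}  OUT={c:4, d:16, e:0; rest ⊤}

Merge at B4: IN[B4] = OUT[B3] ⊔ OUT[B5] = {a: -12, b: ⊤, c: 4, d: 16, e: ⊤, f: ⊤}
Applying B4's transfer function to that IN value gives OUT[B4] (row B4 above).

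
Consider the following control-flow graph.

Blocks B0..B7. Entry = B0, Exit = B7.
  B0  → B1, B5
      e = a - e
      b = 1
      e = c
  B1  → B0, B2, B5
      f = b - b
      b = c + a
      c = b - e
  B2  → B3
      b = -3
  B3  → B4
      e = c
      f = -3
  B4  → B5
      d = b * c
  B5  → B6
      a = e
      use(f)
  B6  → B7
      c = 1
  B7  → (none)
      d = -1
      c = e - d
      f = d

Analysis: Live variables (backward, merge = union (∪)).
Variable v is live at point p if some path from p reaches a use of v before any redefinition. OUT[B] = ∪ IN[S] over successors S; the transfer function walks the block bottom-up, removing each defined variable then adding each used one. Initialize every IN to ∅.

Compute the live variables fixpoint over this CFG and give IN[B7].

Converged values:
  B0: | IN={a, c, e, f} | OUT={a, b, c, e, f}
  B1: | IN={a, b, c, e} | OUT={a, c, e, f}
  B2: | IN={c} | OUT={b, c}
  B3: | IN={b, c} | OUT={b, c, e, f}
  B4: | IN={b, c, e, f} | OUT={e, f}
  B5: | IN={e, f} | OUT={e}
  B6: | IN={e} | OUT={e}
  B7: | IN={e} | OUT={}

B7 is the boundary node: OUT[B7] = {}
Applying B7's transfer function to that OUT value gives IN[B7] (row B7 above).

Answer: {e}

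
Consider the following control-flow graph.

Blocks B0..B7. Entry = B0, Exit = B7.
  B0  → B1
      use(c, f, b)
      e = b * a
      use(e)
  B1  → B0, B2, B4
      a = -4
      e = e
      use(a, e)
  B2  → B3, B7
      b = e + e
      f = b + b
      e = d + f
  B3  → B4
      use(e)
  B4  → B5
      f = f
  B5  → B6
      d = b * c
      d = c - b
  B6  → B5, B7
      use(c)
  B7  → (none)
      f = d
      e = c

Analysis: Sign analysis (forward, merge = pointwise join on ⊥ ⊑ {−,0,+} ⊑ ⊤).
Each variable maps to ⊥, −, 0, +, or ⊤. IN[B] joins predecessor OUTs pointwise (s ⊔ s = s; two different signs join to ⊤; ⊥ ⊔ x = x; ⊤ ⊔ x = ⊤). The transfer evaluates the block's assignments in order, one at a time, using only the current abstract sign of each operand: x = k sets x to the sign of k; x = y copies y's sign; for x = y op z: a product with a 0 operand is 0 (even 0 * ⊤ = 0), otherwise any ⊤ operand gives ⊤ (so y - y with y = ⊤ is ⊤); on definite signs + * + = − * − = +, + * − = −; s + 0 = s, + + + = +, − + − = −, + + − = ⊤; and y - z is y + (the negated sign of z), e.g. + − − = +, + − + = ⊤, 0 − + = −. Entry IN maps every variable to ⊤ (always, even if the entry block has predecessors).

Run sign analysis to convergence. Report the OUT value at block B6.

Answer: {a: -, b: ⊤, c: ⊤, d: ⊤, e: ⊤, f: ⊤}

Derivation:
Per-block solution:
  B0:   IN=(all ⊤)   OUT=(all ⊤)
  B1:   IN=(all ⊤)   OUT={a:-; rest ⊤}
  B2:   IN={a:-; rest ⊤}   OUT={a:-; rest ⊤}
  B3:   IN={a:-; rest ⊤}   OUT={a:-; rest ⊤}
  B4:   IN={a:-; rest ⊤}   OUT={a:-; rest ⊤}
  B5:   IN={a:-; rest ⊤}   OUT={a:-; rest ⊤}
  B6:   IN={a:-; rest ⊤}   OUT={a:-; rest ⊤}
  B7:   IN={a:-; rest ⊤}   OUT={a:-; rest ⊤}

Merge at B6: IN[B6] = OUT[B5] = {a: -, b: ⊤, c: ⊤, d: ⊤, e: ⊤, f: ⊤}
Applying B6's transfer function to that IN value gives OUT[B6] (row B6 above).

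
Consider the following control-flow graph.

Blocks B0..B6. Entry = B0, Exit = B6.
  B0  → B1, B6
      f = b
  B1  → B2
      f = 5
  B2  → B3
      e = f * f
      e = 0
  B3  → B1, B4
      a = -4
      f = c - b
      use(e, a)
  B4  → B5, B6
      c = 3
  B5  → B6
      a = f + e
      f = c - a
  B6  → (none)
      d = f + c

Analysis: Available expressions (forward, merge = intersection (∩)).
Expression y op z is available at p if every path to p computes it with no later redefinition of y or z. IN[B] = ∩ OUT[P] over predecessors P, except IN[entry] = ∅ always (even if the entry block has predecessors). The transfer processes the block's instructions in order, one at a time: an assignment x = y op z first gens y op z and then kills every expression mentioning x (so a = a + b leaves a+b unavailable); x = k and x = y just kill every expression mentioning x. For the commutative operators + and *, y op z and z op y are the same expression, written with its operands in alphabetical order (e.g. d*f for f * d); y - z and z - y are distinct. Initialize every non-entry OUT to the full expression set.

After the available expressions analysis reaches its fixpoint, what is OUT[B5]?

Converged values:
  B0:   IN={}   OUT={}
  B1:   IN={}   OUT={}
  B2:   IN={}   OUT={f*f}
  B3:   IN={f*f}   OUT={c-b}
  B4:   IN={c-b}   OUT={}
  B5:   IN={}   OUT={c-a}
  B6:   IN={}   OUT={c+f}

Merge at B5: IN[B5] = OUT[B4] = {}
Applying B5's transfer function to that IN value gives OUT[B5] (row B5 above).

Answer: {c-a}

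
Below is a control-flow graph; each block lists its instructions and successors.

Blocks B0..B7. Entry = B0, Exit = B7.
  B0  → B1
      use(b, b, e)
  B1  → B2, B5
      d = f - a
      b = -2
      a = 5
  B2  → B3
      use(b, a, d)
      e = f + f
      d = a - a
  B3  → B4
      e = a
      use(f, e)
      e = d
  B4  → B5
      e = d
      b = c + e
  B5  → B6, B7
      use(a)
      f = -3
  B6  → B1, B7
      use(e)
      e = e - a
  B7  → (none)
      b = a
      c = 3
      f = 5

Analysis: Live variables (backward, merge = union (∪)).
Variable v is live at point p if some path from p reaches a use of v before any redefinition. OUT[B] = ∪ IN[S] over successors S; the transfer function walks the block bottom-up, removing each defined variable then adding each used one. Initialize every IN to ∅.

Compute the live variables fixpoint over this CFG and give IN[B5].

Per-block solution:
  B0:   IN={a, b, c, e, f}   OUT={a, c, e, f}
  B1:   IN={a, c, e, f}   OUT={a, b, c, d, e, f}
  B2:   IN={a, b, c, d, f}   OUT={a, c, d, f}
  B3:   IN={a, c, d, f}   OUT={a, c, d}
  B4:   IN={a, c, d}   OUT={a, c, e}
  B5:   IN={a, c, e}   OUT={a, c, e, f}
  B6:   IN={a, c, e, f}   OUT={a, c, e, f}
  B7:   IN={a}   OUT={}

Merge at B5: OUT[B5] = IN[B6] ⊔ IN[B7] = {a, c, e, f}
Applying B5's transfer function to that OUT value gives IN[B5] (row B5 above).

Answer: {a, c, e}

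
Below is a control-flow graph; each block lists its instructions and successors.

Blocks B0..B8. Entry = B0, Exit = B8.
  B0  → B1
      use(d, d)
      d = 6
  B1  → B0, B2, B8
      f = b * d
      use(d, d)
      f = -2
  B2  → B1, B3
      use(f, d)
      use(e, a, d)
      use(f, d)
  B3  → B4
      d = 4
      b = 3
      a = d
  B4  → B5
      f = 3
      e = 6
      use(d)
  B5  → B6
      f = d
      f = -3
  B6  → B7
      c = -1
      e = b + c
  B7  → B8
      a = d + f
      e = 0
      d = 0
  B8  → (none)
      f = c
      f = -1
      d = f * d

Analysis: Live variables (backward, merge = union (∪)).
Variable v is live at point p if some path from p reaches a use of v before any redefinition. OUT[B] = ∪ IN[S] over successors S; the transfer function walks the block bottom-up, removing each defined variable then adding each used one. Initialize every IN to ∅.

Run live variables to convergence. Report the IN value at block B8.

Answer: {c, d}

Working:
Converged values:
  B0:  IN={a, b, c, d, e}  OUT={a, b, c, d, e}
  B1:  IN={a, b, c, d, e}  OUT={a, b, c, d, e, f}
  B2:  IN={a, b, c, d, e, f}  OUT={a, b, c, d, e}
  B3:  IN={}  OUT={b, d}
  B4:  IN={b, d}  OUT={b, d}
  B5:  IN={b, d}  OUT={b, d, f}
  B6:  IN={b, d, f}  OUT={c, d, f}
  B7:  IN={c, d, f}  OUT={c, d}
  B8:  IN={c, d}  OUT={}

B8 is the boundary node: OUT[B8] = {}
Applying B8's transfer function to that OUT value gives IN[B8] (row B8 above).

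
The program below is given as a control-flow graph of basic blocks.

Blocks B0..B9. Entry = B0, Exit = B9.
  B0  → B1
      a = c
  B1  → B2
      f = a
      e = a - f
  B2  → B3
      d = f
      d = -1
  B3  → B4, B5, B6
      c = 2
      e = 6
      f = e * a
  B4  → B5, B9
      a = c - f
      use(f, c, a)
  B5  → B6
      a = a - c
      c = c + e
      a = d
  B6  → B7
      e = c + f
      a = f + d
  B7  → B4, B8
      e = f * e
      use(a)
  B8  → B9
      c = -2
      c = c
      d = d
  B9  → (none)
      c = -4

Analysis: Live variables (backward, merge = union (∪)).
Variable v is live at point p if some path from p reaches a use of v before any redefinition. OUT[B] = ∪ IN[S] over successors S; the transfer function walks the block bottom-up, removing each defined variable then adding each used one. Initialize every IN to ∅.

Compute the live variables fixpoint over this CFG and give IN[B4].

Per-block solution:
  B0:   IN={c}   OUT={a}
  B1:   IN={a}   OUT={a, f}
  B2:   IN={a, f}   OUT={a, d}
  B3:   IN={a, d}   OUT={a, c, d, e, f}
  B4:   IN={c, d, e, f}   OUT={a, c, d, e, f}
  B5:   IN={a, c, d, e, f}   OUT={c, d, f}
  B6:   IN={c, d, f}   OUT={a, c, d, e, f}
  B7:   IN={a, c, d, e, f}   OUT={c, d, e, f}
  B8:   IN={d}   OUT={}
  B9:   IN={}   OUT={}

Merge at B4: OUT[B4] = IN[B5] ⊔ IN[B9] = {a, c, d, e, f}
Applying B4's transfer function to that OUT value gives IN[B4] (row B4 above).

Answer: {c, d, e, f}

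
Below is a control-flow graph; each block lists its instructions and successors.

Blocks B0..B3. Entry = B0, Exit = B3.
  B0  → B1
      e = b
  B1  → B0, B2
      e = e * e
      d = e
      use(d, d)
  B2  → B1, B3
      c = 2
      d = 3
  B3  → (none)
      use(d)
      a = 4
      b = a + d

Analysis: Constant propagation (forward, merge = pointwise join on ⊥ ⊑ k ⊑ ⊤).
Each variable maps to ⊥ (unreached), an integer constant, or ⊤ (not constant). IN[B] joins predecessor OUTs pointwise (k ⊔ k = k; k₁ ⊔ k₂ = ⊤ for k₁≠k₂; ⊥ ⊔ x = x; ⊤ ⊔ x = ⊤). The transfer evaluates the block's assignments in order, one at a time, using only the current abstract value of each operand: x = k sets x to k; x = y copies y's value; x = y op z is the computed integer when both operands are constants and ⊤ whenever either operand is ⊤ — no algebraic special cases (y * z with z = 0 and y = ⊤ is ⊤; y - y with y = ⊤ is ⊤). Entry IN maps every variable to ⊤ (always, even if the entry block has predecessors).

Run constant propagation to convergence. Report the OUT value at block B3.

Answer: {a: 4, b: 7, c: 2, d: 3, e: ⊤, f: ⊤}

Derivation:
Per-block solution:
  B0:  IN=(all ⊤)  OUT=(all ⊤)
  B1:  IN=(all ⊤)  OUT=(all ⊤)
  B2:  IN=(all ⊤)  OUT={c:2, d:3; rest ⊤}
  B3:  IN={c:2, d:3; rest ⊤}  OUT={a:4, b:7, c:2, d:3; rest ⊤}

Merge at B3: IN[B3] = OUT[B2] = {a: ⊤, b: ⊤, c: 2, d: 3, e: ⊤, f: ⊤}
Applying B3's transfer function to that IN value gives OUT[B3] (row B3 above).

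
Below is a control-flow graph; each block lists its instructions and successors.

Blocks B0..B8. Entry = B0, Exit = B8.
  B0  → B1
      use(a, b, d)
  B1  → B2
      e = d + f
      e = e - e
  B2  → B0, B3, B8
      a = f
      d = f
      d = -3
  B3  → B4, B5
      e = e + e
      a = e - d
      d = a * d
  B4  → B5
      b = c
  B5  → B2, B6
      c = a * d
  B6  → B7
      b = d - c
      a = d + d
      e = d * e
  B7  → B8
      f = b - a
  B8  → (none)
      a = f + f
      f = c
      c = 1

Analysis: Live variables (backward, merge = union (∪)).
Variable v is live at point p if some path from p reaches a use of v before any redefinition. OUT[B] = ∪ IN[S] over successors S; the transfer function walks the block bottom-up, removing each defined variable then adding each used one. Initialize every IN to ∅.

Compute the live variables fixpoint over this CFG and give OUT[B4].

Fixpoint table:
  B0:  IN={a, b, c, d, f}  OUT={b, c, d, f}
  B1:  IN={b, c, d, f}  OUT={b, c, e, f}
  B2:  IN={b, c, e, f}  OUT={a, b, c, d, e, f}
  B3:  IN={b, c, d, e, f}  OUT={a, b, c, d, e, f}
  B4:  IN={a, c, d, e, f}  OUT={a, b, d, e, f}
  B5:  IN={a, b, d, e, f}  OUT={b, c, d, e, f}
  B6:  IN={c, d, e}  OUT={a, b, c}
  B7:  IN={a, b, c}  OUT={c, f}
  B8:  IN={c, f}  OUT={}

Merge at B4: OUT[B4] = IN[B5] = {a, b, d, e, f}

Answer: {a, b, d, e, f}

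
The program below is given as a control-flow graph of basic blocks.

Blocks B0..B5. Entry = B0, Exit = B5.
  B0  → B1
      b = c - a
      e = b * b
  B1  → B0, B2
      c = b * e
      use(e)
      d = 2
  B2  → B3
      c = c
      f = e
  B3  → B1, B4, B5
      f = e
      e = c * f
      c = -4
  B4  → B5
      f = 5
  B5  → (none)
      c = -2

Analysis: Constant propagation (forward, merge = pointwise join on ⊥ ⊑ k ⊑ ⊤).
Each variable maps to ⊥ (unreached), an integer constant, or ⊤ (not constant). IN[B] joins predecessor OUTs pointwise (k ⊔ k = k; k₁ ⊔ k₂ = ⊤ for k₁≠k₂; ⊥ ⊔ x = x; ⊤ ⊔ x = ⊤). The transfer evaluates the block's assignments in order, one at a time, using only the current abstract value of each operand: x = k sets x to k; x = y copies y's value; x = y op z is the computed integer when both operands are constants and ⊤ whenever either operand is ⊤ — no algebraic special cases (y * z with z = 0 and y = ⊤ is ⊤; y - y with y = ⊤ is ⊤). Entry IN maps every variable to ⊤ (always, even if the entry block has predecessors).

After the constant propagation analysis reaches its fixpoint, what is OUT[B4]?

Converged values:
  B0:   IN=(all ⊤)   OUT=(all ⊤)
  B1:   IN=(all ⊤)   OUT={d:2; rest ⊤}
  B2:   IN={d:2; rest ⊤}   OUT={d:2; rest ⊤}
  B3:   IN={d:2; rest ⊤}   OUT={c:-4, d:2; rest ⊤}
  B4:   IN={c:-4, d:2; rest ⊤}   OUT={c:-4, d:2, f:5; rest ⊤}
  B5:   IN={c:-4, d:2; rest ⊤}   OUT={c:-2, d:2; rest ⊤}

Merge at B4: IN[B4] = OUT[B3] = {a: ⊤, b: ⊤, c: -4, d: 2, e: ⊤, f: ⊤}
Applying B4's transfer function to that IN value gives OUT[B4] (row B4 above).

Answer: {a: ⊤, b: ⊤, c: -4, d: 2, e: ⊤, f: 5}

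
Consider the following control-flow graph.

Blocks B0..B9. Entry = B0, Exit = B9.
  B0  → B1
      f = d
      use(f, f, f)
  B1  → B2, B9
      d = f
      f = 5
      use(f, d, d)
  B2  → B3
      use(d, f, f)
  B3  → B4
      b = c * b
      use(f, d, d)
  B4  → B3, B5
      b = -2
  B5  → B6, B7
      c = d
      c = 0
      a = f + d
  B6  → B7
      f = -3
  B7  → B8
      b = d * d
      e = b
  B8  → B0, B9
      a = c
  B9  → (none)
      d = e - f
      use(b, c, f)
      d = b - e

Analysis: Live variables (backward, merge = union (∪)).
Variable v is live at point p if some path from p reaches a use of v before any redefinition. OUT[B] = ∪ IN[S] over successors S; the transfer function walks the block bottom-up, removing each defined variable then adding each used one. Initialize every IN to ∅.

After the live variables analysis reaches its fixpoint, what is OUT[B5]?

Answer: {c, d, f}

Trace:
Fixpoint table:
  B0: | IN={b, c, d, e} | OUT={b, c, e, f}
  B1: | IN={b, c, e, f} | OUT={b, c, d, e, f}
  B2: | IN={b, c, d, f} | OUT={b, c, d, f}
  B3: | IN={b, c, d, f} | OUT={c, d, f}
  B4: | IN={c, d, f} | OUT={b, c, d, f}
  B5: | IN={d, f} | OUT={c, d, f}
  B6: | IN={c, d} | OUT={c, d, f}
  B7: | IN={c, d, f} | OUT={b, c, d, e, f}
  B8: | IN={b, c, d, e, f} | OUT={b, c, d, e, f}
  B9: | IN={b, c, e, f} | OUT={}

Merge at B5: OUT[B5] = IN[B6] ⊔ IN[B7] = {c, d, f}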